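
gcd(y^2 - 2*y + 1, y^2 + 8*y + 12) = 1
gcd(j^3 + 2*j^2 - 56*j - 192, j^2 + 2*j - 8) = j + 4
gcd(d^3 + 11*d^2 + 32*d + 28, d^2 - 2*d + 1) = 1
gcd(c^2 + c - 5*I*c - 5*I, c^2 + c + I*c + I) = c + 1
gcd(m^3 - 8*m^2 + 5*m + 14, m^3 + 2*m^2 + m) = m + 1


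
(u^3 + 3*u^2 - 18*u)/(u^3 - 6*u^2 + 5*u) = (u^2 + 3*u - 18)/(u^2 - 6*u + 5)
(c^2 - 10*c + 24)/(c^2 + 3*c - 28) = (c - 6)/(c + 7)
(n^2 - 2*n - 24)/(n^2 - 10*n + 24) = (n + 4)/(n - 4)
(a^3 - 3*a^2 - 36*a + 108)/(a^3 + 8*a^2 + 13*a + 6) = (a^2 - 9*a + 18)/(a^2 + 2*a + 1)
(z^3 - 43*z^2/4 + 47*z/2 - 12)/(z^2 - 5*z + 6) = (z^2 - 35*z/4 + 6)/(z - 3)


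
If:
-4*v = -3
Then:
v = 3/4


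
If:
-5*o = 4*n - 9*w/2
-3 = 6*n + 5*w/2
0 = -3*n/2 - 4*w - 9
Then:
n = 14/27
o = -353/135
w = -22/9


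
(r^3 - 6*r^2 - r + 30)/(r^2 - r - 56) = (-r^3 + 6*r^2 + r - 30)/(-r^2 + r + 56)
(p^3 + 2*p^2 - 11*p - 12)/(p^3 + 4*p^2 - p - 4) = (p - 3)/(p - 1)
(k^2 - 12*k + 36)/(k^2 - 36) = (k - 6)/(k + 6)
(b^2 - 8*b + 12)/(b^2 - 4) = (b - 6)/(b + 2)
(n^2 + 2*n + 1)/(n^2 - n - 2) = (n + 1)/(n - 2)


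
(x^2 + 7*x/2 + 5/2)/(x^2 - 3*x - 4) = (x + 5/2)/(x - 4)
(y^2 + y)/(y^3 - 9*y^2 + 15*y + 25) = y/(y^2 - 10*y + 25)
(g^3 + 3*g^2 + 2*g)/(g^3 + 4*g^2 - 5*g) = (g^2 + 3*g + 2)/(g^2 + 4*g - 5)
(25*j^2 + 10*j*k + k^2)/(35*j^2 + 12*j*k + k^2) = (5*j + k)/(7*j + k)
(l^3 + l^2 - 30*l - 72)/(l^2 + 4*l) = l - 3 - 18/l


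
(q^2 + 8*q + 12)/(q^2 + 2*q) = (q + 6)/q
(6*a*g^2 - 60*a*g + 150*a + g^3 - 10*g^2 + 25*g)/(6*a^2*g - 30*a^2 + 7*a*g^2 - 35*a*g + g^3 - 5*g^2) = (g - 5)/(a + g)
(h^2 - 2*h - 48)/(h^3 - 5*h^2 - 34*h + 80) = (h + 6)/(h^2 + 3*h - 10)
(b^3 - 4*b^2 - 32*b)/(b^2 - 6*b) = (b^2 - 4*b - 32)/(b - 6)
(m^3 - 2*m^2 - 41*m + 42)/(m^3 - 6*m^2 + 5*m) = (m^2 - m - 42)/(m*(m - 5))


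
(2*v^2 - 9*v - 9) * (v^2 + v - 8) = 2*v^4 - 7*v^3 - 34*v^2 + 63*v + 72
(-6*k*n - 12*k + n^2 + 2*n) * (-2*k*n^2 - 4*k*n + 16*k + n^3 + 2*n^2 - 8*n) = 12*k^2*n^3 + 48*k^2*n^2 - 48*k^2*n - 192*k^2 - 8*k*n^4 - 32*k*n^3 + 32*k*n^2 + 128*k*n + n^5 + 4*n^4 - 4*n^3 - 16*n^2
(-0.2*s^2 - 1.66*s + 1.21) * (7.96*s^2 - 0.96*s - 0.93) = -1.592*s^4 - 13.0216*s^3 + 11.4112*s^2 + 0.3822*s - 1.1253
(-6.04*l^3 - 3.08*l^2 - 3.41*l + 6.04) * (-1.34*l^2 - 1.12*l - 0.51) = 8.0936*l^5 + 10.892*l^4 + 11.0994*l^3 - 2.7036*l^2 - 5.0257*l - 3.0804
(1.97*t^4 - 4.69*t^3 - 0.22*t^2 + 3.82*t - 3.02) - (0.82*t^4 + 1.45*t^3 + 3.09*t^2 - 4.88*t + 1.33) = 1.15*t^4 - 6.14*t^3 - 3.31*t^2 + 8.7*t - 4.35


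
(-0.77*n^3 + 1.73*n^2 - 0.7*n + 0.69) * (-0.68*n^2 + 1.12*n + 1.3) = 0.5236*n^5 - 2.0388*n^4 + 1.4126*n^3 + 0.9958*n^2 - 0.1372*n + 0.897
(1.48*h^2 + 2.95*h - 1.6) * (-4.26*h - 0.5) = -6.3048*h^3 - 13.307*h^2 + 5.341*h + 0.8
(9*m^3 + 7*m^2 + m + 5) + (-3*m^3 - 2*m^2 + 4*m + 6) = 6*m^3 + 5*m^2 + 5*m + 11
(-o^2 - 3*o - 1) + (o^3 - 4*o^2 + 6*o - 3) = o^3 - 5*o^2 + 3*o - 4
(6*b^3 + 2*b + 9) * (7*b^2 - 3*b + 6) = 42*b^5 - 18*b^4 + 50*b^3 + 57*b^2 - 15*b + 54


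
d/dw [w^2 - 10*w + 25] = 2*w - 10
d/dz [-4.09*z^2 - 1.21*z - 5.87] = -8.18*z - 1.21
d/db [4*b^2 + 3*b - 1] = 8*b + 3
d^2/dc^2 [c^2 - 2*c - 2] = 2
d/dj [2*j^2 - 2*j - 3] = 4*j - 2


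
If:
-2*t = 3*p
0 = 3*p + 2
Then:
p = -2/3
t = 1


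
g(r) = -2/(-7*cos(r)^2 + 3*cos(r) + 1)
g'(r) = -2*(-14*sin(r)*cos(r) + 3*sin(r))/(-7*cos(r)^2 + 3*cos(r) + 1)^2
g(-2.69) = 0.27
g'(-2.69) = 0.25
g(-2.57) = 0.31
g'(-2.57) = 0.38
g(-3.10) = 0.22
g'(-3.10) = 0.02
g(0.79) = 5.61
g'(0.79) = 76.72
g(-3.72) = 0.31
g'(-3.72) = -0.39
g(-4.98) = -1.53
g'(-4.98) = 0.80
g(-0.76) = 3.97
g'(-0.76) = -38.89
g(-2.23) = 0.58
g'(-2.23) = 1.53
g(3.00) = 0.23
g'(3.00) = -0.06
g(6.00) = 0.78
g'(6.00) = -0.88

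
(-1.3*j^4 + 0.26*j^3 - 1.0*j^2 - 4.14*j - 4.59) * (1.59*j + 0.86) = -2.067*j^5 - 0.7046*j^4 - 1.3664*j^3 - 7.4426*j^2 - 10.8585*j - 3.9474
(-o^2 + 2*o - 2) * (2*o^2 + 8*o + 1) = -2*o^4 - 4*o^3 + 11*o^2 - 14*o - 2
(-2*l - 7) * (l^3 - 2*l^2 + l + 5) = -2*l^4 - 3*l^3 + 12*l^2 - 17*l - 35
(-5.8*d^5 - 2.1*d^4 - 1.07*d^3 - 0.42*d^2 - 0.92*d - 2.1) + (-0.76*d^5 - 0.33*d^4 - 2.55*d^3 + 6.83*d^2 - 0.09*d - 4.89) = -6.56*d^5 - 2.43*d^4 - 3.62*d^3 + 6.41*d^2 - 1.01*d - 6.99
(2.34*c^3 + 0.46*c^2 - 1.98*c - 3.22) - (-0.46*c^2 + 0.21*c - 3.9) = 2.34*c^3 + 0.92*c^2 - 2.19*c + 0.68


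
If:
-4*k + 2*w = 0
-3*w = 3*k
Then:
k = 0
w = 0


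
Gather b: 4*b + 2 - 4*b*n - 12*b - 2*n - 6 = b*(-4*n - 8) - 2*n - 4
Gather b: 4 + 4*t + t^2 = t^2 + 4*t + 4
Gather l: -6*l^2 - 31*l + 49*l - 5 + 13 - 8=-6*l^2 + 18*l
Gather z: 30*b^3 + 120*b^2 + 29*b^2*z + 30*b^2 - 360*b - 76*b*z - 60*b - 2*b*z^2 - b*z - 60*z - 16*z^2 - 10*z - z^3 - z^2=30*b^3 + 150*b^2 - 420*b - z^3 + z^2*(-2*b - 17) + z*(29*b^2 - 77*b - 70)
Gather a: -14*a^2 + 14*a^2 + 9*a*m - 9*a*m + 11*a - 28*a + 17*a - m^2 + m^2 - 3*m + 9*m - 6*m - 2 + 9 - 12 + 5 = 0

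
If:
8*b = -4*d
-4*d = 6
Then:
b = 3/4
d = -3/2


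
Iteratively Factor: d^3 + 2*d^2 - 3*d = (d)*(d^2 + 2*d - 3) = d*(d - 1)*(d + 3)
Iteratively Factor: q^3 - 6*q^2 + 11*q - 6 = (q - 1)*(q^2 - 5*q + 6) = (q - 2)*(q - 1)*(q - 3)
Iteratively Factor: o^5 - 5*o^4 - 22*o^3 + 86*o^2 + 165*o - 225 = (o + 3)*(o^4 - 8*o^3 + 2*o^2 + 80*o - 75) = (o - 1)*(o + 3)*(o^3 - 7*o^2 - 5*o + 75) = (o - 5)*(o - 1)*(o + 3)*(o^2 - 2*o - 15) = (o - 5)*(o - 1)*(o + 3)^2*(o - 5)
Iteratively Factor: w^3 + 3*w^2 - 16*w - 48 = (w + 4)*(w^2 - w - 12) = (w - 4)*(w + 4)*(w + 3)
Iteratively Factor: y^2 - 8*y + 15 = (y - 3)*(y - 5)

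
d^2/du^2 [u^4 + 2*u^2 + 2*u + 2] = 12*u^2 + 4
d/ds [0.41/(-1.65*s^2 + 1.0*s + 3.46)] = (1.353*s - 0.41)/(-1.65*s^2 + 1.0*s + 3.46)^2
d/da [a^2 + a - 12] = 2*a + 1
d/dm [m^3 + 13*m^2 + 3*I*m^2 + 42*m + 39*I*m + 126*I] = 3*m^2 + m*(26 + 6*I) + 42 + 39*I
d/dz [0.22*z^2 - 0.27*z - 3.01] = 0.44*z - 0.27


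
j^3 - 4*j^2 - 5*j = j*(j - 5)*(j + 1)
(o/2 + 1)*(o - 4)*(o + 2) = o^3/2 - 6*o - 8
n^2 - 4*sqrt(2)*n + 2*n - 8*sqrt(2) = (n + 2)*(n - 4*sqrt(2))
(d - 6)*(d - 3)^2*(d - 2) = d^4 - 14*d^3 + 69*d^2 - 144*d + 108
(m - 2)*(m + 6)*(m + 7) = m^3 + 11*m^2 + 16*m - 84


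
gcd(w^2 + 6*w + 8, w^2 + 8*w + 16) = w + 4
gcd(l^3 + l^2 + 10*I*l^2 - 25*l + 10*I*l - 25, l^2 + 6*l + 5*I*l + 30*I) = l + 5*I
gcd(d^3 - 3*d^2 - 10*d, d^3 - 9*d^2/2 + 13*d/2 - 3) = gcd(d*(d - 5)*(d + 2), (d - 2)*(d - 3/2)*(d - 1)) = 1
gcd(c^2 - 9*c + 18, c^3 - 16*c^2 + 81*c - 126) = c^2 - 9*c + 18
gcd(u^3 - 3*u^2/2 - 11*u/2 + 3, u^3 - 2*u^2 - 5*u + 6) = u^2 - u - 6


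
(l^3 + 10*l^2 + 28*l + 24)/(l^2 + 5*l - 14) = (l^3 + 10*l^2 + 28*l + 24)/(l^2 + 5*l - 14)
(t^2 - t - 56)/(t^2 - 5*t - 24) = (t + 7)/(t + 3)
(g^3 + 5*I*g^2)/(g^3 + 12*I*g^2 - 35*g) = g/(g + 7*I)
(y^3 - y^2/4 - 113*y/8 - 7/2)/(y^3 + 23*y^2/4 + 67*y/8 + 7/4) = (y - 4)/(y + 2)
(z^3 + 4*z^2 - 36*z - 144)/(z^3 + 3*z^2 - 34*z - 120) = (z + 6)/(z + 5)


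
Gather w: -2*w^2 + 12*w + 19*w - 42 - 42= -2*w^2 + 31*w - 84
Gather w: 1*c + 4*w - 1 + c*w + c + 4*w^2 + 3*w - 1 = 2*c + 4*w^2 + w*(c + 7) - 2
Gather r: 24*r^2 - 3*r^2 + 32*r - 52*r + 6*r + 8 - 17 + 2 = 21*r^2 - 14*r - 7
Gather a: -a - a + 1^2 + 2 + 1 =4 - 2*a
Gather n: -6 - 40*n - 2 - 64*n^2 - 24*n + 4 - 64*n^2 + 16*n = -128*n^2 - 48*n - 4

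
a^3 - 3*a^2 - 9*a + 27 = (a - 3)^2*(a + 3)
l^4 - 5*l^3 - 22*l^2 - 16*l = l*(l - 8)*(l + 1)*(l + 2)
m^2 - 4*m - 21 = (m - 7)*(m + 3)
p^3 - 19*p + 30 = (p - 3)*(p - 2)*(p + 5)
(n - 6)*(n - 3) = n^2 - 9*n + 18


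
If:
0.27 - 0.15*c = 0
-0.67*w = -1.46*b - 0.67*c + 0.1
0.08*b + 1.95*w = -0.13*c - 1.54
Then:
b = -1.15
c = 1.80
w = -0.86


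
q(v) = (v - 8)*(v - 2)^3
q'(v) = 3*(v - 8)*(v - 2)^2 + (v - 2)^3 = (v - 2)^2*(4*v - 26)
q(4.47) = -53.19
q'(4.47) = -49.54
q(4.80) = -70.25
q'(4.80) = -53.31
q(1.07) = 5.57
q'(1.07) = -18.79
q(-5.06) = 4595.76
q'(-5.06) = -2304.77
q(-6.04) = 7296.85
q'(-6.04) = -3242.42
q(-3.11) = 1482.44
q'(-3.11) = -1003.75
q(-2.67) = 1086.71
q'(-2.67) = -799.95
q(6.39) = -136.21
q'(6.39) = -8.48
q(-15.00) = 112999.00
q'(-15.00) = -24854.00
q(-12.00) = 54880.00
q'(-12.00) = -14504.00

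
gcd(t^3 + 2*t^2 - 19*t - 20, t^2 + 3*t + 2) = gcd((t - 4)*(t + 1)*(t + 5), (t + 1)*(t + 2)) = t + 1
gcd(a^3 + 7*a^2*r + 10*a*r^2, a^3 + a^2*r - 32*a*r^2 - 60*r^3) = a^2 + 7*a*r + 10*r^2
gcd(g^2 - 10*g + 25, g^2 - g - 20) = g - 5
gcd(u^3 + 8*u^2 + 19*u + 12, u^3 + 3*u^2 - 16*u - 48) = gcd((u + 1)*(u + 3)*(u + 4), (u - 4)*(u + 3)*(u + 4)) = u^2 + 7*u + 12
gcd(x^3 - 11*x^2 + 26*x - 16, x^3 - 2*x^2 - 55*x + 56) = x^2 - 9*x + 8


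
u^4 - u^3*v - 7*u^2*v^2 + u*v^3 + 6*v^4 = (u - 3*v)*(u - v)*(u + v)*(u + 2*v)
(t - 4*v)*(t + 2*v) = t^2 - 2*t*v - 8*v^2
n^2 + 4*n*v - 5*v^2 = (n - v)*(n + 5*v)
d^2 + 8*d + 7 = (d + 1)*(d + 7)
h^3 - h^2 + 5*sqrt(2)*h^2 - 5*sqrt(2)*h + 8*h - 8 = (h - 1)*(h + sqrt(2))*(h + 4*sqrt(2))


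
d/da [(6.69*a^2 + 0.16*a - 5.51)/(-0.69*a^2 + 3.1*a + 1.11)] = (20.8494*a^2 + 7.248*a + 17.2586)/(0.4761*a^4 - 4.278*a^3 + 8.0782*a^2 + 6.882*a + 1.2321)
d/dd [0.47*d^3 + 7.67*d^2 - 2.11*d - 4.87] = 1.41*d^2 + 15.34*d - 2.11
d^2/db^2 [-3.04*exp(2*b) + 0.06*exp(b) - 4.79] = (0.06 - 12.16*exp(b))*exp(b)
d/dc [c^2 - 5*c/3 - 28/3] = 2*c - 5/3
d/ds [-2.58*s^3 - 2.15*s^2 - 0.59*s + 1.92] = -7.74*s^2 - 4.3*s - 0.59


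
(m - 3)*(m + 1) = m^2 - 2*m - 3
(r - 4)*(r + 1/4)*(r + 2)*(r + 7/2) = r^4 + 7*r^3/4 - 117*r^2/8 - 127*r/4 - 7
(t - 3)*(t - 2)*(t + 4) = t^3 - t^2 - 14*t + 24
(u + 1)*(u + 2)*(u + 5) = u^3 + 8*u^2 + 17*u + 10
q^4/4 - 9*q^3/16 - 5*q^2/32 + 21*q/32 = q*(q/4 + 1/4)*(q - 7/4)*(q - 3/2)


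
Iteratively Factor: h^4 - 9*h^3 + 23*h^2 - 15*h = (h - 1)*(h^3 - 8*h^2 + 15*h) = (h - 5)*(h - 1)*(h^2 - 3*h) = (h - 5)*(h - 3)*(h - 1)*(h)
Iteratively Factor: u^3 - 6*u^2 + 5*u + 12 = (u - 3)*(u^2 - 3*u - 4) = (u - 4)*(u - 3)*(u + 1)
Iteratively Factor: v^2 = (v)*(v)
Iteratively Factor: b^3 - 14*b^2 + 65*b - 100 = (b - 5)*(b^2 - 9*b + 20) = (b - 5)^2*(b - 4)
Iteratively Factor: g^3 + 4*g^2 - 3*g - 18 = (g + 3)*(g^2 + g - 6) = (g + 3)^2*(g - 2)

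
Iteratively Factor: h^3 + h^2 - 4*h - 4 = (h + 2)*(h^2 - h - 2) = (h + 1)*(h + 2)*(h - 2)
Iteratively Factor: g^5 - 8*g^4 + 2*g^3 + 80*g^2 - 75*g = (g - 1)*(g^4 - 7*g^3 - 5*g^2 + 75*g) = g*(g - 1)*(g^3 - 7*g^2 - 5*g + 75) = g*(g - 5)*(g - 1)*(g^2 - 2*g - 15) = g*(g - 5)*(g - 1)*(g + 3)*(g - 5)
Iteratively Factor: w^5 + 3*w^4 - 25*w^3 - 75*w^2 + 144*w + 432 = (w - 4)*(w^4 + 7*w^3 + 3*w^2 - 63*w - 108) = (w - 4)*(w - 3)*(w^3 + 10*w^2 + 33*w + 36) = (w - 4)*(w - 3)*(w + 3)*(w^2 + 7*w + 12) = (w - 4)*(w - 3)*(w + 3)^2*(w + 4)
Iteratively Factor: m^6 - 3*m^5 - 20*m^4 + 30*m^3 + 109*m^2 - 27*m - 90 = (m + 2)*(m^5 - 5*m^4 - 10*m^3 + 50*m^2 + 9*m - 45) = (m - 3)*(m + 2)*(m^4 - 2*m^3 - 16*m^2 + 2*m + 15) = (m - 3)*(m + 1)*(m + 2)*(m^3 - 3*m^2 - 13*m + 15) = (m - 3)*(m - 1)*(m + 1)*(m + 2)*(m^2 - 2*m - 15) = (m - 5)*(m - 3)*(m - 1)*(m + 1)*(m + 2)*(m + 3)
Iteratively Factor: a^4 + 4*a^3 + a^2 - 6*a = (a + 2)*(a^3 + 2*a^2 - 3*a) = (a + 2)*(a + 3)*(a^2 - a) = (a - 1)*(a + 2)*(a + 3)*(a)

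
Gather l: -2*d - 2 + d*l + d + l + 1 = -d + l*(d + 1) - 1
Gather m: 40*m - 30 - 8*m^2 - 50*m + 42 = -8*m^2 - 10*m + 12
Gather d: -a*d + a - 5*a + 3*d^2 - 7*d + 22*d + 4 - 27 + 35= -4*a + 3*d^2 + d*(15 - a) + 12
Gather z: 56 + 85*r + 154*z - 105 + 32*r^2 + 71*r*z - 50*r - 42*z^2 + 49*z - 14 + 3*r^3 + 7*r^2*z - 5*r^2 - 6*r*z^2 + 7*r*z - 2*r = 3*r^3 + 27*r^2 + 33*r + z^2*(-6*r - 42) + z*(7*r^2 + 78*r + 203) - 63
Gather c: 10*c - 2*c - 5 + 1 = 8*c - 4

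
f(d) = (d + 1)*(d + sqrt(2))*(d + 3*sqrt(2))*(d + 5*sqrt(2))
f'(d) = (d + 1)*(d + sqrt(2))*(d + 3*sqrt(2)) + (d + 1)*(d + sqrt(2))*(d + 5*sqrt(2)) + (d + 1)*(d + 3*sqrt(2))*(d + 5*sqrt(2)) + (d + sqrt(2))*(d + 3*sqrt(2))*(d + 5*sqrt(2)) = 4*d^3 + 3*d^2 + 27*sqrt(2)*d^2 + 18*sqrt(2)*d + 92*d + 30*sqrt(2) + 46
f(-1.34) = -0.42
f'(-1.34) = -4.64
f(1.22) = 264.86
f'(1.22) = 300.28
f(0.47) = 98.43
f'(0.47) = 153.14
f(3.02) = 1306.39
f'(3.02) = 928.93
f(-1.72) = 2.97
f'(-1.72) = -12.11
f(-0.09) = 34.93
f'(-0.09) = 78.19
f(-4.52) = -7.74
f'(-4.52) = 29.55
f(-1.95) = 5.98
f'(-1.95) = -13.67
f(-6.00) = -43.16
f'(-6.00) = 2.31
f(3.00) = 1287.91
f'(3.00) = 919.45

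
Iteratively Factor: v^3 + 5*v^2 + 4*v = (v + 1)*(v^2 + 4*v) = v*(v + 1)*(v + 4)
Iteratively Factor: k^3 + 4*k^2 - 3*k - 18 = (k - 2)*(k^2 + 6*k + 9) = (k - 2)*(k + 3)*(k + 3)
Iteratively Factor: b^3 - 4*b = (b - 2)*(b^2 + 2*b) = b*(b - 2)*(b + 2)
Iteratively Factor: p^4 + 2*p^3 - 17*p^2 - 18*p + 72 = (p - 3)*(p^3 + 5*p^2 - 2*p - 24) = (p - 3)*(p + 4)*(p^2 + p - 6) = (p - 3)*(p + 3)*(p + 4)*(p - 2)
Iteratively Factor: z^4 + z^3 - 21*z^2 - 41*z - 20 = (z + 1)*(z^3 - 21*z - 20) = (z + 1)^2*(z^2 - z - 20) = (z - 5)*(z + 1)^2*(z + 4)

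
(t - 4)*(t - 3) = t^2 - 7*t + 12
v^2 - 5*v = v*(v - 5)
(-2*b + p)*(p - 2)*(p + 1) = -2*b*p^2 + 2*b*p + 4*b + p^3 - p^2 - 2*p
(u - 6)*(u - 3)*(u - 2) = u^3 - 11*u^2 + 36*u - 36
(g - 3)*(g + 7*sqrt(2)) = g^2 - 3*g + 7*sqrt(2)*g - 21*sqrt(2)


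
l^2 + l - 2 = (l - 1)*(l + 2)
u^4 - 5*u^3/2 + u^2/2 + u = u*(u - 2)*(u - 1)*(u + 1/2)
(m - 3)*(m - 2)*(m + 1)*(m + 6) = m^4 + 2*m^3 - 23*m^2 + 12*m + 36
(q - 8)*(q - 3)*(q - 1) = q^3 - 12*q^2 + 35*q - 24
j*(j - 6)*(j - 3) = j^3 - 9*j^2 + 18*j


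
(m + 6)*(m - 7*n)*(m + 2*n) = m^3 - 5*m^2*n + 6*m^2 - 14*m*n^2 - 30*m*n - 84*n^2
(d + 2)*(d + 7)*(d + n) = d^3 + d^2*n + 9*d^2 + 9*d*n + 14*d + 14*n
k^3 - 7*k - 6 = (k - 3)*(k + 1)*(k + 2)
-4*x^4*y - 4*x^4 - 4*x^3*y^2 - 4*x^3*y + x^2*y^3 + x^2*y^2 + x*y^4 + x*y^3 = (-2*x + y)*(x + y)*(2*x + y)*(x*y + x)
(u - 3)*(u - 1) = u^2 - 4*u + 3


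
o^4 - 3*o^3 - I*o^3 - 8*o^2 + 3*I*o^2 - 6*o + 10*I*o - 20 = (o - 5)*(o + 2)*(o - 2*I)*(o + I)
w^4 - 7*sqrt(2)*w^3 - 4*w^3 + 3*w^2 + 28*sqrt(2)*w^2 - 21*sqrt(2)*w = w*(w - 3)*(w - 1)*(w - 7*sqrt(2))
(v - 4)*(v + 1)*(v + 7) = v^3 + 4*v^2 - 25*v - 28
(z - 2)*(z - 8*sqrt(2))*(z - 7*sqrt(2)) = z^3 - 15*sqrt(2)*z^2 - 2*z^2 + 30*sqrt(2)*z + 112*z - 224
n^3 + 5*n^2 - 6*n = n*(n - 1)*(n + 6)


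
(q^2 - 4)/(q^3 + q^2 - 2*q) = (q - 2)/(q*(q - 1))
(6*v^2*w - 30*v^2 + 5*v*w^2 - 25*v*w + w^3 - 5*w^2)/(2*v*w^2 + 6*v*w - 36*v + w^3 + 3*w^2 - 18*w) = (3*v*w - 15*v + w^2 - 5*w)/(w^2 + 3*w - 18)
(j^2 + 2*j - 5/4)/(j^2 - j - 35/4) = (2*j - 1)/(2*j - 7)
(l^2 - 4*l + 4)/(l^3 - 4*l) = (l - 2)/(l*(l + 2))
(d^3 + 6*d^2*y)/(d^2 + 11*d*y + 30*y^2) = d^2/(d + 5*y)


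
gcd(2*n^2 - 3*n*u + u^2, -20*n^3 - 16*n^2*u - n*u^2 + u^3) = 1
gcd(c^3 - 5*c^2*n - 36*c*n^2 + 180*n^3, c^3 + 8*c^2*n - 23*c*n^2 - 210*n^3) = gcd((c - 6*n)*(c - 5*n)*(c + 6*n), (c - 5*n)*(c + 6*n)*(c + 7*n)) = c^2 + c*n - 30*n^2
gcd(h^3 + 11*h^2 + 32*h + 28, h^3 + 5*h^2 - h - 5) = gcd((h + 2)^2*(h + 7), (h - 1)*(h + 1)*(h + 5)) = 1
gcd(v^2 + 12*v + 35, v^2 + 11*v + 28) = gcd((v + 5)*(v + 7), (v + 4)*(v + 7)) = v + 7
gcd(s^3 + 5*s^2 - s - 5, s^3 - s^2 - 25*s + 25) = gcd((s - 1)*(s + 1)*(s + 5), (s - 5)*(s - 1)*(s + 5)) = s^2 + 4*s - 5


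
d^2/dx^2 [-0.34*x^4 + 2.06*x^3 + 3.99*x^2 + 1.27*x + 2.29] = -4.08*x^2 + 12.36*x + 7.98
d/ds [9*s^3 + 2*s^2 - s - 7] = 27*s^2 + 4*s - 1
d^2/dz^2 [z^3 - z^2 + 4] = 6*z - 2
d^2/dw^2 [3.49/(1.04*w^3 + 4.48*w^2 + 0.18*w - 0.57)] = (-(21.7776*w + 31.2704)*(1.04*w^3 + 4.48*w^2 + 0.18*w - 0.57) + 3.49*(3.12*w^2 + 8.96*w + 0.18)*(6.24*w^2 + 17.92*w + 0.36))/(1.04*w^3 + 4.48*w^2 + 0.18*w - 0.57)^3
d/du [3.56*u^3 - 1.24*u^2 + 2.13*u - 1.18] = 10.68*u^2 - 2.48*u + 2.13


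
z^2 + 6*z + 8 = (z + 2)*(z + 4)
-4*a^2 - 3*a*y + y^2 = (-4*a + y)*(a + y)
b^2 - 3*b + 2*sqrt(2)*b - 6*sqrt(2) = (b - 3)*(b + 2*sqrt(2))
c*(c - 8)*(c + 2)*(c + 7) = c^4 + c^3 - 58*c^2 - 112*c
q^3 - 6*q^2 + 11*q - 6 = (q - 3)*(q - 2)*(q - 1)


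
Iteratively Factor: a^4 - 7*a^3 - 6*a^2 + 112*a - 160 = (a - 2)*(a^3 - 5*a^2 - 16*a + 80) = (a - 2)*(a + 4)*(a^2 - 9*a + 20) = (a - 5)*(a - 2)*(a + 4)*(a - 4)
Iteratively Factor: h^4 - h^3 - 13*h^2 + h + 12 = (h - 1)*(h^3 - 13*h - 12) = (h - 1)*(h + 1)*(h^2 - h - 12) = (h - 4)*(h - 1)*(h + 1)*(h + 3)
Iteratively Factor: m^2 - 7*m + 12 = (m - 3)*(m - 4)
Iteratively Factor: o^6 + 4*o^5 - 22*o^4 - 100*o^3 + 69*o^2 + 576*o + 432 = (o + 1)*(o^5 + 3*o^4 - 25*o^3 - 75*o^2 + 144*o + 432) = (o - 4)*(o + 1)*(o^4 + 7*o^3 + 3*o^2 - 63*o - 108) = (o - 4)*(o + 1)*(o + 4)*(o^3 + 3*o^2 - 9*o - 27) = (o - 4)*(o + 1)*(o + 3)*(o + 4)*(o^2 - 9) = (o - 4)*(o + 1)*(o + 3)^2*(o + 4)*(o - 3)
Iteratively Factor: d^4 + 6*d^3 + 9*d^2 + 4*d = (d)*(d^3 + 6*d^2 + 9*d + 4) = d*(d + 1)*(d^2 + 5*d + 4) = d*(d + 1)^2*(d + 4)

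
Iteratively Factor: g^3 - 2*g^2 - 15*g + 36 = (g + 4)*(g^2 - 6*g + 9) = (g - 3)*(g + 4)*(g - 3)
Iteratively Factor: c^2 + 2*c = (c + 2)*(c)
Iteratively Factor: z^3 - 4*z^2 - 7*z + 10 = (z - 1)*(z^2 - 3*z - 10) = (z - 5)*(z - 1)*(z + 2)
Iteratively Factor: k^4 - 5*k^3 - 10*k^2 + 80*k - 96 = (k - 4)*(k^3 - k^2 - 14*k + 24) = (k - 4)*(k - 3)*(k^2 + 2*k - 8) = (k - 4)*(k - 3)*(k - 2)*(k + 4)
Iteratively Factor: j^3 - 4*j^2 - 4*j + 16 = (j - 2)*(j^2 - 2*j - 8) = (j - 4)*(j - 2)*(j + 2)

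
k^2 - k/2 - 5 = (k - 5/2)*(k + 2)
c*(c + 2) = c^2 + 2*c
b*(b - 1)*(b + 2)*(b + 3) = b^4 + 4*b^3 + b^2 - 6*b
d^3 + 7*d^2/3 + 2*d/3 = d*(d + 1/3)*(d + 2)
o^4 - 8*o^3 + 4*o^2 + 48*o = o*(o - 6)*(o - 4)*(o + 2)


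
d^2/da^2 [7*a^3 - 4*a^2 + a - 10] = 42*a - 8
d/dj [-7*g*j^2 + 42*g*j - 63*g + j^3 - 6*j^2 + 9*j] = -14*g*j + 42*g + 3*j^2 - 12*j + 9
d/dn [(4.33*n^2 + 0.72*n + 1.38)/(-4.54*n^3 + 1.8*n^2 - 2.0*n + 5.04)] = (19.6582*n^4 + 6.5376*n^3 + 8.8396*n^2 + 38.6784*n + 6.3888)/(20.6116*n^6 - 16.344*n^5 + 21.4*n^4 - 52.9632*n^3 + 22.144*n^2 - 20.16*n + 25.4016)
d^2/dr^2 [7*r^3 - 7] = 42*r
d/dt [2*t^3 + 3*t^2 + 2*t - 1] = 6*t^2 + 6*t + 2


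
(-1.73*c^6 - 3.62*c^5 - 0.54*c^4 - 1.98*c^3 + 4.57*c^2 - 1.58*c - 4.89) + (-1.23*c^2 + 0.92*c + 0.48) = -1.73*c^6 - 3.62*c^5 - 0.54*c^4 - 1.98*c^3 + 3.34*c^2 - 0.66*c - 4.41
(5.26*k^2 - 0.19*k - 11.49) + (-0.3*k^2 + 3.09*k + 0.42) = 4.96*k^2 + 2.9*k - 11.07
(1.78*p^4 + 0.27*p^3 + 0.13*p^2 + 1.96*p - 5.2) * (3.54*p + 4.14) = 6.3012*p^5 + 8.325*p^4 + 1.578*p^3 + 7.4766*p^2 - 10.2936*p - 21.528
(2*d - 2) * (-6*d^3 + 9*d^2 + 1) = -12*d^4 + 30*d^3 - 18*d^2 + 2*d - 2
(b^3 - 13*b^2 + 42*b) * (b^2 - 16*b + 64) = b^5 - 29*b^4 + 314*b^3 - 1504*b^2 + 2688*b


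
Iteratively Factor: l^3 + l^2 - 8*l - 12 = (l + 2)*(l^2 - l - 6) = (l - 3)*(l + 2)*(l + 2)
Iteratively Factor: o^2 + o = (o + 1)*(o)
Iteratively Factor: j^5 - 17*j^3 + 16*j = (j - 1)*(j^4 + j^3 - 16*j^2 - 16*j) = (j - 4)*(j - 1)*(j^3 + 5*j^2 + 4*j) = (j - 4)*(j - 1)*(j + 1)*(j^2 + 4*j) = (j - 4)*(j - 1)*(j + 1)*(j + 4)*(j)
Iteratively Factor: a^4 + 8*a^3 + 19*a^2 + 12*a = (a + 3)*(a^3 + 5*a^2 + 4*a) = a*(a + 3)*(a^2 + 5*a + 4) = a*(a + 3)*(a + 4)*(a + 1)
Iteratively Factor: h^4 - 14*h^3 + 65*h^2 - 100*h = (h - 5)*(h^3 - 9*h^2 + 20*h) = (h - 5)*(h - 4)*(h^2 - 5*h) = h*(h - 5)*(h - 4)*(h - 5)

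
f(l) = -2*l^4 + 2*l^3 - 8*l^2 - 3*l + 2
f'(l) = -8*l^3 + 6*l^2 - 16*l - 3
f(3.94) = -493.65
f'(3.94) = -462.20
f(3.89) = -470.96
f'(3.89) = -445.36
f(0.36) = -0.06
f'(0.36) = -8.36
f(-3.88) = -676.89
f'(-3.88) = 616.69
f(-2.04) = -76.79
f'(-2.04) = 122.53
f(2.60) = -116.12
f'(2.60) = -144.65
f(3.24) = -244.08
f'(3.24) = -263.95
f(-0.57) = 0.53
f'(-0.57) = 9.55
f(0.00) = 2.00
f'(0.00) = -3.00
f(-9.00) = -15199.00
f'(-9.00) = 6459.00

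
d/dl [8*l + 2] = 8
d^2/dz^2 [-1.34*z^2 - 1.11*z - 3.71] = -2.68000000000000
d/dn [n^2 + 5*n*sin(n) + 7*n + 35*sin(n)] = 5*n*cos(n) + 2*n + 5*sin(n) + 35*cos(n) + 7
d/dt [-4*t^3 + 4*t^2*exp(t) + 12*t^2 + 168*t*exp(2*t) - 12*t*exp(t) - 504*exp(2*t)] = 4*t^2*exp(t) - 12*t^2 + 336*t*exp(2*t) - 4*t*exp(t) + 24*t - 840*exp(2*t) - 12*exp(t)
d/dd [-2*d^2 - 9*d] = -4*d - 9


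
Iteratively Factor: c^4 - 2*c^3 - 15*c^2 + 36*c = (c + 4)*(c^3 - 6*c^2 + 9*c) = c*(c + 4)*(c^2 - 6*c + 9) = c*(c - 3)*(c + 4)*(c - 3)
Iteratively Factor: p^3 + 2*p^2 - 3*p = (p + 3)*(p^2 - p) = (p - 1)*(p + 3)*(p)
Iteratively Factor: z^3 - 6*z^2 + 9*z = (z - 3)*(z^2 - 3*z) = (z - 3)^2*(z)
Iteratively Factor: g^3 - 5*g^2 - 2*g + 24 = (g - 3)*(g^2 - 2*g - 8) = (g - 3)*(g + 2)*(g - 4)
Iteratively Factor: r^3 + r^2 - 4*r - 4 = (r - 2)*(r^2 + 3*r + 2) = (r - 2)*(r + 2)*(r + 1)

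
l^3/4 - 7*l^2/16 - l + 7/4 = (l/4 + 1/2)*(l - 2)*(l - 7/4)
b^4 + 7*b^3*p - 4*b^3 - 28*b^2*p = b^2*(b - 4)*(b + 7*p)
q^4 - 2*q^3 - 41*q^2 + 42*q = q*(q - 7)*(q - 1)*(q + 6)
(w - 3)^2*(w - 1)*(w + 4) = w^4 - 3*w^3 - 13*w^2 + 51*w - 36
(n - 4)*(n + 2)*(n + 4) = n^3 + 2*n^2 - 16*n - 32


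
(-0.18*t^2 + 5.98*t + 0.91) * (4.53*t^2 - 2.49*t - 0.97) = -0.8154*t^4 + 27.5376*t^3 - 10.5933*t^2 - 8.0665*t - 0.8827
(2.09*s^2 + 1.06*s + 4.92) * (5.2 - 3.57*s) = -7.4613*s^3 + 7.0838*s^2 - 12.0524*s + 25.584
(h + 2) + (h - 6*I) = 2*h + 2 - 6*I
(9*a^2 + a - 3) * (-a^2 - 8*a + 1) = -9*a^4 - 73*a^3 + 4*a^2 + 25*a - 3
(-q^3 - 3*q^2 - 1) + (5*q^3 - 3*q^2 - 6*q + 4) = 4*q^3 - 6*q^2 - 6*q + 3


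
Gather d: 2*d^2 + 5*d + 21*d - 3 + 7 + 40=2*d^2 + 26*d + 44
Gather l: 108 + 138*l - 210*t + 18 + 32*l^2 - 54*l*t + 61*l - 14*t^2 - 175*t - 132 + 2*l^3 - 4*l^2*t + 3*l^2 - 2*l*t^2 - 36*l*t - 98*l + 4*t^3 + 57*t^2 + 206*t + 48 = 2*l^3 + l^2*(35 - 4*t) + l*(-2*t^2 - 90*t + 101) + 4*t^3 + 43*t^2 - 179*t + 42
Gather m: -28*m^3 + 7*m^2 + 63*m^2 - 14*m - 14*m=-28*m^3 + 70*m^2 - 28*m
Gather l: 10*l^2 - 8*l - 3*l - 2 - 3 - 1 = 10*l^2 - 11*l - 6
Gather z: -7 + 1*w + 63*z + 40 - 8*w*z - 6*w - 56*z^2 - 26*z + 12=-5*w - 56*z^2 + z*(37 - 8*w) + 45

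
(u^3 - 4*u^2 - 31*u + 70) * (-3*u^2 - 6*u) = -3*u^5 + 6*u^4 + 117*u^3 - 24*u^2 - 420*u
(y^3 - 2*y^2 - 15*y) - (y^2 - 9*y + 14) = y^3 - 3*y^2 - 6*y - 14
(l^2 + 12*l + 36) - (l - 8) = l^2 + 11*l + 44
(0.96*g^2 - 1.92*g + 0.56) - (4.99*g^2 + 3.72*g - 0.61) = -4.03*g^2 - 5.64*g + 1.17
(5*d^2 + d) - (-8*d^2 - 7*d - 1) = 13*d^2 + 8*d + 1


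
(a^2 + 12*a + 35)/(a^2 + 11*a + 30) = (a + 7)/(a + 6)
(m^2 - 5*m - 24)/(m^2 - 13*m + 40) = (m + 3)/(m - 5)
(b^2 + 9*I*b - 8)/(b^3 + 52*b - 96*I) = (b + I)/(b^2 - 8*I*b - 12)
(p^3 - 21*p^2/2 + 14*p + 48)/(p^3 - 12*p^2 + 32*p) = (p + 3/2)/p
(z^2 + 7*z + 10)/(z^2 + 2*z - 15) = (z + 2)/(z - 3)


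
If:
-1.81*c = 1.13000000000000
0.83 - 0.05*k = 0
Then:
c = -0.62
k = 16.60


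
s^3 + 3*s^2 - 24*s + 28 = (s - 2)^2*(s + 7)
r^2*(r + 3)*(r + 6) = r^4 + 9*r^3 + 18*r^2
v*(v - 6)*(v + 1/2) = v^3 - 11*v^2/2 - 3*v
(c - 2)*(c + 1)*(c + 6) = c^3 + 5*c^2 - 8*c - 12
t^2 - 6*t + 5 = (t - 5)*(t - 1)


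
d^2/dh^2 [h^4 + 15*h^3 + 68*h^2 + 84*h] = 12*h^2 + 90*h + 136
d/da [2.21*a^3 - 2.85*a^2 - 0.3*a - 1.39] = 6.63*a^2 - 5.7*a - 0.3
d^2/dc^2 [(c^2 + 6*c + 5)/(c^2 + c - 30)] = 10*(c^3 + 21*c^2 + 111*c + 247)/(c^6 + 3*c^5 - 87*c^4 - 179*c^3 + 2610*c^2 + 2700*c - 27000)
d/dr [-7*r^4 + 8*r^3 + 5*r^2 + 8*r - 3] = -28*r^3 + 24*r^2 + 10*r + 8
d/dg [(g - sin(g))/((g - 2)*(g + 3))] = ((1 - cos(g))*(g - 2)*(g + 3) + (-g + sin(g))*(g - 2) + (-g + sin(g))*(g + 3))/((g - 2)^2*(g + 3)^2)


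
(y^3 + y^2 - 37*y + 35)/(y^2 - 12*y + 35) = (y^2 + 6*y - 7)/(y - 7)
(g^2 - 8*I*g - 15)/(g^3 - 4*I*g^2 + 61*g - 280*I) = (g - 3*I)/(g^2 + I*g + 56)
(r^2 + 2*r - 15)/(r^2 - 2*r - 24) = (-r^2 - 2*r + 15)/(-r^2 + 2*r + 24)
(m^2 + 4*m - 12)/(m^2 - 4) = (m + 6)/(m + 2)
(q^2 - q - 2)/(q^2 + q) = (q - 2)/q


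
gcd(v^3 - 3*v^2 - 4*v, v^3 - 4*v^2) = v^2 - 4*v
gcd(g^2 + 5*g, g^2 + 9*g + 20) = g + 5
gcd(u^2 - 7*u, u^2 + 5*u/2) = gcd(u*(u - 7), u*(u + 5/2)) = u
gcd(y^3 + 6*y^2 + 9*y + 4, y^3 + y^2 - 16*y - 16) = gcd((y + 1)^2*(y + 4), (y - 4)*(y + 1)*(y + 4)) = y^2 + 5*y + 4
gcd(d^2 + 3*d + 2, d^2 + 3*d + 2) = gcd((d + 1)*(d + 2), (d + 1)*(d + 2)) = d^2 + 3*d + 2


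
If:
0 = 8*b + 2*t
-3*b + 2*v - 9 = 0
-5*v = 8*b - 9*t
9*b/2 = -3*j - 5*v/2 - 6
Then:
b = -45/103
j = -937/206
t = 180/103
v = 396/103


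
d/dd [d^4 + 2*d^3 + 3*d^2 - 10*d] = 4*d^3 + 6*d^2 + 6*d - 10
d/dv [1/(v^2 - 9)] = -2*v/(v^2 - 9)^2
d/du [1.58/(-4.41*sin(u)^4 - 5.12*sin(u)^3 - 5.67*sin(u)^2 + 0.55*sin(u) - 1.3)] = (27.8712*sin(u)^3 + 24.2688*sin(u)^2 + 17.9172*sin(u) - 0.869)*cos(u)/(4.41*sin(u)^4 + 5.12*sin(u)^3 + 5.67*sin(u)^2 - 0.55*sin(u) + 1.3)^2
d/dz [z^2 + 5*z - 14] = 2*z + 5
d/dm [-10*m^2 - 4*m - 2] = -20*m - 4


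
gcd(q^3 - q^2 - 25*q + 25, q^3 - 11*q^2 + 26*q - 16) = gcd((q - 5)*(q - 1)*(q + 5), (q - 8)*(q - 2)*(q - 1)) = q - 1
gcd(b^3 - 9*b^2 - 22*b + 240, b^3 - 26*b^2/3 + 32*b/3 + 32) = b - 6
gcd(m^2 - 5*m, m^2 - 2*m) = m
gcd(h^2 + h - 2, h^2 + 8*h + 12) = h + 2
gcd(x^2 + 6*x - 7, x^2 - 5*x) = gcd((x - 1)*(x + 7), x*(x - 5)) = 1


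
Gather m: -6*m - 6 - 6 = -6*m - 12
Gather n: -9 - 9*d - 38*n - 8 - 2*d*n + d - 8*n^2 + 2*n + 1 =-8*d - 8*n^2 + n*(-2*d - 36) - 16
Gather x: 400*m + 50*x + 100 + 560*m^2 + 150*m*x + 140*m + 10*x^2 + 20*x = 560*m^2 + 540*m + 10*x^2 + x*(150*m + 70) + 100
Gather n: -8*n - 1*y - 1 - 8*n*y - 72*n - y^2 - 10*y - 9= n*(-8*y - 80) - y^2 - 11*y - 10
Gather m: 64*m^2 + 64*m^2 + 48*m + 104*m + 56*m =128*m^2 + 208*m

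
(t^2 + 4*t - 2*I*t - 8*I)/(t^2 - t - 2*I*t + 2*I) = (t + 4)/(t - 1)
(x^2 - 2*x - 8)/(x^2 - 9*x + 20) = (x + 2)/(x - 5)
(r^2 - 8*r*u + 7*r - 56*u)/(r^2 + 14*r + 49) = (r - 8*u)/(r + 7)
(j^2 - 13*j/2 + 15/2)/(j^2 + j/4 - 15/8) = 4*(2*j^2 - 13*j + 15)/(8*j^2 + 2*j - 15)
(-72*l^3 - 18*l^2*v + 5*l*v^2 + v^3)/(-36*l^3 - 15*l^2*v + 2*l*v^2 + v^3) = (6*l + v)/(3*l + v)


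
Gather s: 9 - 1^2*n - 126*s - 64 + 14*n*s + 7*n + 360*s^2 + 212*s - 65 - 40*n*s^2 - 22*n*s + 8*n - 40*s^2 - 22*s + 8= 14*n + s^2*(320 - 40*n) + s*(64 - 8*n) - 112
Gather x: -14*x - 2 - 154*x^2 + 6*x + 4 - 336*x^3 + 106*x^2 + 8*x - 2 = -336*x^3 - 48*x^2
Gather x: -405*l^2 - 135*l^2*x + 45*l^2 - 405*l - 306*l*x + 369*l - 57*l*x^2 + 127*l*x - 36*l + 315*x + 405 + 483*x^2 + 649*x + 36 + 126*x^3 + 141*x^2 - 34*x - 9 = -360*l^2 - 72*l + 126*x^3 + x^2*(624 - 57*l) + x*(-135*l^2 - 179*l + 930) + 432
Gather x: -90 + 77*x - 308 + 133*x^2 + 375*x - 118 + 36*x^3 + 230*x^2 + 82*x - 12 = 36*x^3 + 363*x^2 + 534*x - 528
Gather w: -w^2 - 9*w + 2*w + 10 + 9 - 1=-w^2 - 7*w + 18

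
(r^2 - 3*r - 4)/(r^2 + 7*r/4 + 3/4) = 4*(r - 4)/(4*r + 3)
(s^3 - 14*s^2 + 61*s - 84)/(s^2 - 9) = (s^2 - 11*s + 28)/(s + 3)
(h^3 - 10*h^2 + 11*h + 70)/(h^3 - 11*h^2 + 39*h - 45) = (h^2 - 5*h - 14)/(h^2 - 6*h + 9)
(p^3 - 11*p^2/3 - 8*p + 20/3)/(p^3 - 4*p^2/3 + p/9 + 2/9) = 3*(p^2 - 3*p - 10)/(3*p^2 - 2*p - 1)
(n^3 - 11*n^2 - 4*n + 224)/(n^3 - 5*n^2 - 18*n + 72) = (n^2 - 15*n + 56)/(n^2 - 9*n + 18)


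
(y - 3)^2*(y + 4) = y^3 - 2*y^2 - 15*y + 36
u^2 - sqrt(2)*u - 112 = (u - 8*sqrt(2))*(u + 7*sqrt(2))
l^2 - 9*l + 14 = (l - 7)*(l - 2)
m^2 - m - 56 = (m - 8)*(m + 7)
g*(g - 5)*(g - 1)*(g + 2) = g^4 - 4*g^3 - 7*g^2 + 10*g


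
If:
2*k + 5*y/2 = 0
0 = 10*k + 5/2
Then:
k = -1/4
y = 1/5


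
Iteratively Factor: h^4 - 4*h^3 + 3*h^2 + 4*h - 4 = (h - 2)*(h^3 - 2*h^2 - h + 2) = (h - 2)*(h - 1)*(h^2 - h - 2) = (h - 2)^2*(h - 1)*(h + 1)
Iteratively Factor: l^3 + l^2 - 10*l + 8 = (l - 2)*(l^2 + 3*l - 4) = (l - 2)*(l - 1)*(l + 4)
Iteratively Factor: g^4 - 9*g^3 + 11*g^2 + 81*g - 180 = (g + 3)*(g^3 - 12*g^2 + 47*g - 60) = (g - 5)*(g + 3)*(g^2 - 7*g + 12) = (g - 5)*(g - 3)*(g + 3)*(g - 4)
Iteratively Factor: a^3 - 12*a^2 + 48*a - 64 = (a - 4)*(a^2 - 8*a + 16) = (a - 4)^2*(a - 4)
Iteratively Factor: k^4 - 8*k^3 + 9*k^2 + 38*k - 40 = (k - 5)*(k^3 - 3*k^2 - 6*k + 8) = (k - 5)*(k - 1)*(k^2 - 2*k - 8) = (k - 5)*(k - 1)*(k + 2)*(k - 4)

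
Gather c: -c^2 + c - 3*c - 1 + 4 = -c^2 - 2*c + 3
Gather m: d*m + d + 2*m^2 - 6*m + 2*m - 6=d + 2*m^2 + m*(d - 4) - 6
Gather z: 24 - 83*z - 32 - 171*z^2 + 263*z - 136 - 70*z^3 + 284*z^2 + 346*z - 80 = -70*z^3 + 113*z^2 + 526*z - 224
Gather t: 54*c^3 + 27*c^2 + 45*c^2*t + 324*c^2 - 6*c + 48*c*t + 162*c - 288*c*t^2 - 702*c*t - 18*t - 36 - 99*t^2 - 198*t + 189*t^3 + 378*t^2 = 54*c^3 + 351*c^2 + 156*c + 189*t^3 + t^2*(279 - 288*c) + t*(45*c^2 - 654*c - 216) - 36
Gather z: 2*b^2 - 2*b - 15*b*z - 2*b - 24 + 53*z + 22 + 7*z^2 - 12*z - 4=2*b^2 - 4*b + 7*z^2 + z*(41 - 15*b) - 6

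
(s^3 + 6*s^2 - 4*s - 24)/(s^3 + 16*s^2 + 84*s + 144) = (s^2 - 4)/(s^2 + 10*s + 24)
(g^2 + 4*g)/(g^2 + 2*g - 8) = g/(g - 2)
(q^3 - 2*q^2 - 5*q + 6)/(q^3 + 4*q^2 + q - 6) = (q - 3)/(q + 3)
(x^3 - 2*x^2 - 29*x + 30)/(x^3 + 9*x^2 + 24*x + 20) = (x^2 - 7*x + 6)/(x^2 + 4*x + 4)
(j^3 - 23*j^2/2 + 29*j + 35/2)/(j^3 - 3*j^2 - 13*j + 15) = (2*j^2 - 13*j - 7)/(2*(j^2 + 2*j - 3))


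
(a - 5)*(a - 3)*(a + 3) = a^3 - 5*a^2 - 9*a + 45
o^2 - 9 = (o - 3)*(o + 3)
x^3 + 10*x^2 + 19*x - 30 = (x - 1)*(x + 5)*(x + 6)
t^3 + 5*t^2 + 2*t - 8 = (t - 1)*(t + 2)*(t + 4)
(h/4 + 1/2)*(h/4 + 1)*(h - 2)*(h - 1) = h^4/16 + 3*h^3/16 - h^2/2 - 3*h/4 + 1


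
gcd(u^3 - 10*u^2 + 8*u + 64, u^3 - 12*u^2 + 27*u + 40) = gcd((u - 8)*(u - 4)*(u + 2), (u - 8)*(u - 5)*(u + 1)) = u - 8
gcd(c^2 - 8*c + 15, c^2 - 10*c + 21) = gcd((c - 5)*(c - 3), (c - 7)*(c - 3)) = c - 3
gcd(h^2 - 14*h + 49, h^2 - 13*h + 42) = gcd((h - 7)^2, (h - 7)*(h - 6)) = h - 7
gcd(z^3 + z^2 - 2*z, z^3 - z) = z^2 - z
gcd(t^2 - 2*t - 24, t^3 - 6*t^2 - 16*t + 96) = t^2 - 2*t - 24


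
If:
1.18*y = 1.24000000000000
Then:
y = 1.05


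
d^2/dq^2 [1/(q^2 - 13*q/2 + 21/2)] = 4*(-4*q^2 + 26*q + (4*q - 13)^2 - 42)/(2*q^2 - 13*q + 21)^3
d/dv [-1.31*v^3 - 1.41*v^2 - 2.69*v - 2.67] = -3.93*v^2 - 2.82*v - 2.69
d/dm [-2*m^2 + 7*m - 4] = 7 - 4*m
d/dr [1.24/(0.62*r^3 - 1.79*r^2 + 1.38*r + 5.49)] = (-2.3064*r^2 + 4.4392*r - 1.7112)/(0.62*r^3 - 1.79*r^2 + 1.38*r + 5.49)^2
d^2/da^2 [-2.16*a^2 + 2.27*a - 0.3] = -4.32000000000000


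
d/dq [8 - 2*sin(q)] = -2*cos(q)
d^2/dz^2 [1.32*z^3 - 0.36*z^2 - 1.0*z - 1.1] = 7.92*z - 0.72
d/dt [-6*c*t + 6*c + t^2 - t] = -6*c + 2*t - 1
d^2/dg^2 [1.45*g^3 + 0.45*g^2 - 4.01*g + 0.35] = 8.7*g + 0.9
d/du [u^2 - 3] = 2*u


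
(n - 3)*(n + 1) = n^2 - 2*n - 3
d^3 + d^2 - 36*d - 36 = (d - 6)*(d + 1)*(d + 6)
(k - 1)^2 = k^2 - 2*k + 1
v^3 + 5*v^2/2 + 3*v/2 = v*(v + 1)*(v + 3/2)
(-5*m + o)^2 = 25*m^2 - 10*m*o + o^2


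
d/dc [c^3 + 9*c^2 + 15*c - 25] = 3*c^2 + 18*c + 15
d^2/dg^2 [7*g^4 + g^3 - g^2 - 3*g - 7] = 84*g^2 + 6*g - 2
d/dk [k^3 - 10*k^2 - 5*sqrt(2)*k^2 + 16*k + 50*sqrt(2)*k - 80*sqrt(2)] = 3*k^2 - 20*k - 10*sqrt(2)*k + 16 + 50*sqrt(2)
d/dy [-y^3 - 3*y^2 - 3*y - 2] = -3*y^2 - 6*y - 3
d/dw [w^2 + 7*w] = 2*w + 7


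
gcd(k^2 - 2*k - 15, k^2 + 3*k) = k + 3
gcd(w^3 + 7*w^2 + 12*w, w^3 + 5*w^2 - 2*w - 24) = w^2 + 7*w + 12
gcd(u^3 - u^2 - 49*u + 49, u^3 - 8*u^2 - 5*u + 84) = u - 7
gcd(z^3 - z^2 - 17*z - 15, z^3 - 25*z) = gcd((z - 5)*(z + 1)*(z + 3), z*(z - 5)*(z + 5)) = z - 5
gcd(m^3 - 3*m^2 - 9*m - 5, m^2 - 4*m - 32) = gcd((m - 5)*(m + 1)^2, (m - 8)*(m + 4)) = 1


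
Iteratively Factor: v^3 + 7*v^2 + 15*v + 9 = (v + 3)*(v^2 + 4*v + 3) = (v + 3)^2*(v + 1)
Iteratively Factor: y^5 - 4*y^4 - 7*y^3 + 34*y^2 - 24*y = (y - 4)*(y^4 - 7*y^2 + 6*y) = (y - 4)*(y - 1)*(y^3 + y^2 - 6*y) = (y - 4)*(y - 2)*(y - 1)*(y^2 + 3*y) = y*(y - 4)*(y - 2)*(y - 1)*(y + 3)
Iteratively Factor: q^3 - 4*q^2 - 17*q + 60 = (q - 3)*(q^2 - q - 20) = (q - 3)*(q + 4)*(q - 5)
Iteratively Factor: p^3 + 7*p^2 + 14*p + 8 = (p + 2)*(p^2 + 5*p + 4) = (p + 1)*(p + 2)*(p + 4)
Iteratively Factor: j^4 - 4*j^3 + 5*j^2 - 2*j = (j - 2)*(j^3 - 2*j^2 + j) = j*(j - 2)*(j^2 - 2*j + 1) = j*(j - 2)*(j - 1)*(j - 1)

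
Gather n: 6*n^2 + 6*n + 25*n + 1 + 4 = 6*n^2 + 31*n + 5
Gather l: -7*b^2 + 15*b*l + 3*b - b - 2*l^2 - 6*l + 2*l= -7*b^2 + 2*b - 2*l^2 + l*(15*b - 4)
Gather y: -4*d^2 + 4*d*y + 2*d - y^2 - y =-4*d^2 + 2*d - y^2 + y*(4*d - 1)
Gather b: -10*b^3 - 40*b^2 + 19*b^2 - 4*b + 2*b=-10*b^3 - 21*b^2 - 2*b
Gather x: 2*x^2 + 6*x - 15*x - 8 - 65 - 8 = 2*x^2 - 9*x - 81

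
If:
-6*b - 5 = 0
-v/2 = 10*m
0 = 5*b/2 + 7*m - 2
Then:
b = -5/6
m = 7/12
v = -35/3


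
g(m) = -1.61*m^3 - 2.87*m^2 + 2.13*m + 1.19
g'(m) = -4.83*m^2 - 5.74*m + 2.13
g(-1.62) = -2.95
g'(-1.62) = -1.25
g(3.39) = -87.29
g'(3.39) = -72.84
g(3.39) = -87.29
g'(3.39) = -72.84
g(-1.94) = -1.99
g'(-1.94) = -4.91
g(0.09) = 1.36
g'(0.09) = 1.57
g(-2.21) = -0.16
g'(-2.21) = -8.77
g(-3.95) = 47.22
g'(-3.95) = -50.56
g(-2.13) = -0.81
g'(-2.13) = -7.56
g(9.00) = -1385.80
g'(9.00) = -440.76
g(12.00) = -3168.61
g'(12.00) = -762.27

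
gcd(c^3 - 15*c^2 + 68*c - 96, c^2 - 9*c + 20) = c - 4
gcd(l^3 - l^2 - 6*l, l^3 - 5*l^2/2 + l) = l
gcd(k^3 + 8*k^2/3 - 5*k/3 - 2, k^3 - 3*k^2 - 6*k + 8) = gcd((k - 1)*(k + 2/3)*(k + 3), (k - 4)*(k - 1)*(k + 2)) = k - 1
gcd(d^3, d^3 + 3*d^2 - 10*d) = d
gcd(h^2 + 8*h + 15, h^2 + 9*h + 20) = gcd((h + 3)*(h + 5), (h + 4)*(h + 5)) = h + 5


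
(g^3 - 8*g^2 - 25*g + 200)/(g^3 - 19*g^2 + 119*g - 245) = (g^2 - 3*g - 40)/(g^2 - 14*g + 49)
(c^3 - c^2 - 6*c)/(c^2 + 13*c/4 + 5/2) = 4*c*(c - 3)/(4*c + 5)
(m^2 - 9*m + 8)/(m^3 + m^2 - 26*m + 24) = (m - 8)/(m^2 + 2*m - 24)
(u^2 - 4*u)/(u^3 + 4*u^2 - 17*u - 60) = u/(u^2 + 8*u + 15)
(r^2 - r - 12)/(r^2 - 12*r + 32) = (r + 3)/(r - 8)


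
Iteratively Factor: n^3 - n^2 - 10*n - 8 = (n + 1)*(n^2 - 2*n - 8) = (n + 1)*(n + 2)*(n - 4)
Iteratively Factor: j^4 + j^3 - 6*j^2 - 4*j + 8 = (j + 2)*(j^3 - j^2 - 4*j + 4) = (j - 2)*(j + 2)*(j^2 + j - 2) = (j - 2)*(j + 2)^2*(j - 1)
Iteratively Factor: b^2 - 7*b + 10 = (b - 5)*(b - 2)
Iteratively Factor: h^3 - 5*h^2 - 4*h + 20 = (h - 2)*(h^2 - 3*h - 10) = (h - 5)*(h - 2)*(h + 2)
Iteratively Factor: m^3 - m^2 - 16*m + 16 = (m - 1)*(m^2 - 16) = (m - 4)*(m - 1)*(m + 4)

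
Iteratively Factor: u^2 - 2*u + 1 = (u - 1)*(u - 1)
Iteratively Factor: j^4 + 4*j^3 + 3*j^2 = (j)*(j^3 + 4*j^2 + 3*j) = j^2*(j^2 + 4*j + 3) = j^2*(j + 1)*(j + 3)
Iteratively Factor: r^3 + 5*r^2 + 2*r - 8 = (r + 2)*(r^2 + 3*r - 4) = (r + 2)*(r + 4)*(r - 1)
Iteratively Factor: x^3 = (x)*(x^2) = x^2*(x)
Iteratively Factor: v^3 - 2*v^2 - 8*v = (v + 2)*(v^2 - 4*v) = (v - 4)*(v + 2)*(v)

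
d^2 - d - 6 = (d - 3)*(d + 2)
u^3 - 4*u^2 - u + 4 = (u - 4)*(u - 1)*(u + 1)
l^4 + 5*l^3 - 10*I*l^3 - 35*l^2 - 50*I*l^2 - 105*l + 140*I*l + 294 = (l - 2)*(l + 7)*(l - 7*I)*(l - 3*I)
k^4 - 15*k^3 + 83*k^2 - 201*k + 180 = (k - 5)*(k - 4)*(k - 3)^2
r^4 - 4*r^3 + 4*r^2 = r^2*(r - 2)^2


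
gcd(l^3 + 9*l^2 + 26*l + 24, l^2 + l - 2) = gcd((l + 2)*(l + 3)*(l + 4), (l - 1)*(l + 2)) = l + 2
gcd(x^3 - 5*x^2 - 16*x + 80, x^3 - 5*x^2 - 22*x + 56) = x + 4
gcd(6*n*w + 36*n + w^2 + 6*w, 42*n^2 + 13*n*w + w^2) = 6*n + w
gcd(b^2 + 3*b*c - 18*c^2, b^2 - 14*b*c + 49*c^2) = 1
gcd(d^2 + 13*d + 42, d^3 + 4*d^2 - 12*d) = d + 6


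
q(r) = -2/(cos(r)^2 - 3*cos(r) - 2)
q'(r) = -2*(2*sin(r)*cos(r) - 3*sin(r))/(cos(r)^2 - 3*cos(r) - 2)^2 = 2*(3 - 2*cos(r))*sin(r)/(sin(r)^2 + 3*cos(r) + 1)^2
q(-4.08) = -16.31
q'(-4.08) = 448.95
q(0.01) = 0.50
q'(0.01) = 0.00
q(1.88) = 2.01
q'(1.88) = 6.95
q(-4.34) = 2.58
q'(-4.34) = 11.53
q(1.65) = 1.14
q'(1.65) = 2.04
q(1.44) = 0.84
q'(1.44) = 0.96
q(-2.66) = -1.38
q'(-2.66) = -2.12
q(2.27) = -5.80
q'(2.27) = 55.12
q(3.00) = -1.03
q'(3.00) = 0.37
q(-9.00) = -1.28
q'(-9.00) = -1.63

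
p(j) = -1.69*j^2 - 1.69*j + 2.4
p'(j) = -3.38*j - 1.69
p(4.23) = -34.99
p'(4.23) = -15.99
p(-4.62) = -25.86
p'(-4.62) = 13.93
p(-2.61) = -4.70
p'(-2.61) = 7.13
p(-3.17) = -9.23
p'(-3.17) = 9.02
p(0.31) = 1.71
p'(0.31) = -2.74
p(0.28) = 1.79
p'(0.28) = -2.64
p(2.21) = -9.59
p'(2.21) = -9.16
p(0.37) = 1.54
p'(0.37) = -2.94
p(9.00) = -149.70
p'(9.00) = -32.11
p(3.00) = -17.88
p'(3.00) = -11.83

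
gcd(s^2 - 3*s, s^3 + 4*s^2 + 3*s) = s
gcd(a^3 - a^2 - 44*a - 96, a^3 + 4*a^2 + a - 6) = a + 3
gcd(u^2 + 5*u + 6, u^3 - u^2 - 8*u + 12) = u + 3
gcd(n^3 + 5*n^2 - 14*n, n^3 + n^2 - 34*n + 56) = n^2 + 5*n - 14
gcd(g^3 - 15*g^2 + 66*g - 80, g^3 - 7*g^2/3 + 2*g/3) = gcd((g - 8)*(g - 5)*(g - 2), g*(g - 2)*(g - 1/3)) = g - 2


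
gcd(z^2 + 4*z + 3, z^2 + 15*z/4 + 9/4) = z + 3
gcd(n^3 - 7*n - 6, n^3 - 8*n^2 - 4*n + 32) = n + 2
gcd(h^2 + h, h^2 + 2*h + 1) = h + 1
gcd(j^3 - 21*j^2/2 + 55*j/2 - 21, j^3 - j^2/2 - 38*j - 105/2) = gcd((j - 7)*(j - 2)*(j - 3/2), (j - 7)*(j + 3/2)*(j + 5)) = j - 7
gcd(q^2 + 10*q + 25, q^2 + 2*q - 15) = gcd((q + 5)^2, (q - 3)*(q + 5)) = q + 5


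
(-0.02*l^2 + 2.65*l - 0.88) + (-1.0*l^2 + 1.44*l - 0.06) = -1.02*l^2 + 4.09*l - 0.94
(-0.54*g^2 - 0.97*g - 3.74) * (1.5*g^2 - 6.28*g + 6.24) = -0.81*g^4 + 1.9362*g^3 - 2.888*g^2 + 17.4344*g - 23.3376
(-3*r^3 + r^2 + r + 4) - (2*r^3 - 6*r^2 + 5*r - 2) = -5*r^3 + 7*r^2 - 4*r + 6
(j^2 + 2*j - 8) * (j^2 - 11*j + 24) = j^4 - 9*j^3 - 6*j^2 + 136*j - 192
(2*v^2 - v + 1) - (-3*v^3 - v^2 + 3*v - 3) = 3*v^3 + 3*v^2 - 4*v + 4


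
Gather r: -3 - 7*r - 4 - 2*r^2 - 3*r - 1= -2*r^2 - 10*r - 8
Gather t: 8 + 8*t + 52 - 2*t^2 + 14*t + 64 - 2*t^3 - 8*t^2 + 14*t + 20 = -2*t^3 - 10*t^2 + 36*t + 144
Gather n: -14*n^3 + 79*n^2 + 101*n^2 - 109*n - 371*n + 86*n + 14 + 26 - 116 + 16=-14*n^3 + 180*n^2 - 394*n - 60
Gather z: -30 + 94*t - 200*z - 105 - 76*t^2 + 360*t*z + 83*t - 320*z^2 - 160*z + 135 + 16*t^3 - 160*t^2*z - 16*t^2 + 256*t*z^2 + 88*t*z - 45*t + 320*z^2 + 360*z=16*t^3 - 92*t^2 + 256*t*z^2 + 132*t + z*(-160*t^2 + 448*t)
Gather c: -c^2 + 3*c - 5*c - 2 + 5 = -c^2 - 2*c + 3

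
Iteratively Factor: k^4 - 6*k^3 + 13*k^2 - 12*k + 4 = (k - 1)*(k^3 - 5*k^2 + 8*k - 4) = (k - 2)*(k - 1)*(k^2 - 3*k + 2) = (k - 2)^2*(k - 1)*(k - 1)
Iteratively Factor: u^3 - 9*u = (u + 3)*(u^2 - 3*u) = u*(u + 3)*(u - 3)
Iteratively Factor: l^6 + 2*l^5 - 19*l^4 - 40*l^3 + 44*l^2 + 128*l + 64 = (l - 4)*(l^5 + 6*l^4 + 5*l^3 - 20*l^2 - 36*l - 16) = (l - 4)*(l + 2)*(l^4 + 4*l^3 - 3*l^2 - 14*l - 8) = (l - 4)*(l + 1)*(l + 2)*(l^3 + 3*l^2 - 6*l - 8) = (l - 4)*(l + 1)*(l + 2)*(l + 4)*(l^2 - l - 2) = (l - 4)*(l + 1)^2*(l + 2)*(l + 4)*(l - 2)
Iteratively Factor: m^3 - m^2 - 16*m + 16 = (m + 4)*(m^2 - 5*m + 4) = (m - 4)*(m + 4)*(m - 1)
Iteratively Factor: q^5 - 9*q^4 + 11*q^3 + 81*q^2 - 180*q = (q - 5)*(q^4 - 4*q^3 - 9*q^2 + 36*q) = (q - 5)*(q - 3)*(q^3 - q^2 - 12*q) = (q - 5)*(q - 4)*(q - 3)*(q^2 + 3*q) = q*(q - 5)*(q - 4)*(q - 3)*(q + 3)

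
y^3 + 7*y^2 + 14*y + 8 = (y + 1)*(y + 2)*(y + 4)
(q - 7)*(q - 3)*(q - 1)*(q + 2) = q^4 - 9*q^3 + 9*q^2 + 41*q - 42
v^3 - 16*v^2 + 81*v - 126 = (v - 7)*(v - 6)*(v - 3)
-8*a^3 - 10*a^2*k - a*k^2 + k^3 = (-4*a + k)*(a + k)*(2*a + k)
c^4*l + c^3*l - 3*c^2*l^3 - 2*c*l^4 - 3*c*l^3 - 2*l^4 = (c - 2*l)*(c + l)^2*(c*l + l)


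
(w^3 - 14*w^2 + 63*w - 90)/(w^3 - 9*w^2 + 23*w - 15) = (w - 6)/(w - 1)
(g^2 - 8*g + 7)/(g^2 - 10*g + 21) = (g - 1)/(g - 3)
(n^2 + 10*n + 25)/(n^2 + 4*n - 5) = (n + 5)/(n - 1)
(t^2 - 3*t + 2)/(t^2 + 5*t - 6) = (t - 2)/(t + 6)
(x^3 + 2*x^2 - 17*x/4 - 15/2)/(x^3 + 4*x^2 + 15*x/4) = (x - 2)/x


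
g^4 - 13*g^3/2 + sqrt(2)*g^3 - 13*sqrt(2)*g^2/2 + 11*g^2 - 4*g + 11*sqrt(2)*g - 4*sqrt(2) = (g - 4)*(g - 2)*(g - 1/2)*(g + sqrt(2))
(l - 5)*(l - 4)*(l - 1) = l^3 - 10*l^2 + 29*l - 20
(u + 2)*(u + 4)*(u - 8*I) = u^3 + 6*u^2 - 8*I*u^2 + 8*u - 48*I*u - 64*I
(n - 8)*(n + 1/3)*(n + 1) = n^3 - 20*n^2/3 - 31*n/3 - 8/3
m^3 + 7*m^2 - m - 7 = (m - 1)*(m + 1)*(m + 7)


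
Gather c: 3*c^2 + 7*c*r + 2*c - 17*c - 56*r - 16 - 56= 3*c^2 + c*(7*r - 15) - 56*r - 72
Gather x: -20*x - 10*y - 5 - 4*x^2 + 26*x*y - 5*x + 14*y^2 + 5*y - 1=-4*x^2 + x*(26*y - 25) + 14*y^2 - 5*y - 6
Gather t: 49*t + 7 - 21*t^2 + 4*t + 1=-21*t^2 + 53*t + 8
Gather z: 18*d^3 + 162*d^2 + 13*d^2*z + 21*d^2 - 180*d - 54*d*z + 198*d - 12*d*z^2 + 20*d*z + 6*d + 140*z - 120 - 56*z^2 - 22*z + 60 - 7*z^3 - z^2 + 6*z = 18*d^3 + 183*d^2 + 24*d - 7*z^3 + z^2*(-12*d - 57) + z*(13*d^2 - 34*d + 124) - 60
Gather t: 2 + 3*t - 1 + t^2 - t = t^2 + 2*t + 1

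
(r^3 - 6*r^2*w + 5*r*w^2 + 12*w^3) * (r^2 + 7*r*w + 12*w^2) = r^5 + r^4*w - 25*r^3*w^2 - 25*r^2*w^3 + 144*r*w^4 + 144*w^5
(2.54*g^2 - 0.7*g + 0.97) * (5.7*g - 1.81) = 14.478*g^3 - 8.5874*g^2 + 6.796*g - 1.7557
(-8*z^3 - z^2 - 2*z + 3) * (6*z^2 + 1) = -48*z^5 - 6*z^4 - 20*z^3 + 17*z^2 - 2*z + 3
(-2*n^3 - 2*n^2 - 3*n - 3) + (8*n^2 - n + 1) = -2*n^3 + 6*n^2 - 4*n - 2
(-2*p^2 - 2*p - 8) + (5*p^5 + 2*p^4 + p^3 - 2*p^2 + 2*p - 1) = 5*p^5 + 2*p^4 + p^3 - 4*p^2 - 9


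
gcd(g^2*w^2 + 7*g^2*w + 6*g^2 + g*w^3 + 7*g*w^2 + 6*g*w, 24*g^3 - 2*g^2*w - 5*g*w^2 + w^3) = 1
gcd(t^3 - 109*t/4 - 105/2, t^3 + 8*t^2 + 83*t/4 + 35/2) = t^2 + 6*t + 35/4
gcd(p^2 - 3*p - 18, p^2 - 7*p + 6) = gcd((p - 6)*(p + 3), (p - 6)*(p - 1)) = p - 6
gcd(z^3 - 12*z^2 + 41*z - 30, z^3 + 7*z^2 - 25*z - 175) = z - 5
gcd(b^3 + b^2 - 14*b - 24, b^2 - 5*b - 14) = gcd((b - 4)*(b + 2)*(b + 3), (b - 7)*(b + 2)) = b + 2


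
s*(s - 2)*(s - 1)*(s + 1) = s^4 - 2*s^3 - s^2 + 2*s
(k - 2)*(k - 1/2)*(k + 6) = k^3 + 7*k^2/2 - 14*k + 6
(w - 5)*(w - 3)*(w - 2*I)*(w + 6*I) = w^4 - 8*w^3 + 4*I*w^3 + 27*w^2 - 32*I*w^2 - 96*w + 60*I*w + 180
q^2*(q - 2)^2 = q^4 - 4*q^3 + 4*q^2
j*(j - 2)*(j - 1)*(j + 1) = j^4 - 2*j^3 - j^2 + 2*j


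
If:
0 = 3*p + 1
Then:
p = -1/3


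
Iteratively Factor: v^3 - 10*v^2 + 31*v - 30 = (v - 3)*(v^2 - 7*v + 10) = (v - 3)*(v - 2)*(v - 5)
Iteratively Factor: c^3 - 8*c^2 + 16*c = (c - 4)*(c^2 - 4*c) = c*(c - 4)*(c - 4)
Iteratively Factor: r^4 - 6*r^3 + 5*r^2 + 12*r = (r - 3)*(r^3 - 3*r^2 - 4*r) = r*(r - 3)*(r^2 - 3*r - 4) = r*(r - 3)*(r + 1)*(r - 4)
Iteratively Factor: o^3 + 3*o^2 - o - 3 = (o - 1)*(o^2 + 4*o + 3) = (o - 1)*(o + 3)*(o + 1)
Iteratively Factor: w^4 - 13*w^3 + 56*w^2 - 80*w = (w)*(w^3 - 13*w^2 + 56*w - 80) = w*(w - 5)*(w^2 - 8*w + 16) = w*(w - 5)*(w - 4)*(w - 4)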